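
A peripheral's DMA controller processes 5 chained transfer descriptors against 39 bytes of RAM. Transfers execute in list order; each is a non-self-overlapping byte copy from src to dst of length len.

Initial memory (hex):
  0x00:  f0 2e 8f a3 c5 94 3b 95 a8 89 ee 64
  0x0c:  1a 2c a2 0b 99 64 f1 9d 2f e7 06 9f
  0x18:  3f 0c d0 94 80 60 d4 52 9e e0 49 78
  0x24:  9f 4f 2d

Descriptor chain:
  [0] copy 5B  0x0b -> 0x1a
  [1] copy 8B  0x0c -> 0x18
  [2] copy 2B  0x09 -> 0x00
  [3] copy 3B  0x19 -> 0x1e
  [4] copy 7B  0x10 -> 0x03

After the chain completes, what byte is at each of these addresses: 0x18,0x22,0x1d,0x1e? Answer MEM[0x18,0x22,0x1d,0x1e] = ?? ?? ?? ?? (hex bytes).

MEM[0x18,0x22,0x1d,0x1e] = 1a 49 64 2c

#0 dst[0x1a+5] := {0x64,0x1a,0x2c,0xa2,0x0b}
#1 dst[0x18+8] := {0x1a,0x2c,0xa2,0x0b,0x99,0x64,0xf1,0x9d}
#2 dst[0x00+2] := {0x89,0xee}
#3 dst[0x1e+3] := {0x2c,0xa2,0x0b}
#4 dst[0x03+7] := {0x99,0x64,0xf1,0x9d,0x2f,0xe7,0x06}
query mem[0x18]=0x1a, mem[0x22]=0x49, mem[0x1d]=0x64, mem[0x1e]=0x2c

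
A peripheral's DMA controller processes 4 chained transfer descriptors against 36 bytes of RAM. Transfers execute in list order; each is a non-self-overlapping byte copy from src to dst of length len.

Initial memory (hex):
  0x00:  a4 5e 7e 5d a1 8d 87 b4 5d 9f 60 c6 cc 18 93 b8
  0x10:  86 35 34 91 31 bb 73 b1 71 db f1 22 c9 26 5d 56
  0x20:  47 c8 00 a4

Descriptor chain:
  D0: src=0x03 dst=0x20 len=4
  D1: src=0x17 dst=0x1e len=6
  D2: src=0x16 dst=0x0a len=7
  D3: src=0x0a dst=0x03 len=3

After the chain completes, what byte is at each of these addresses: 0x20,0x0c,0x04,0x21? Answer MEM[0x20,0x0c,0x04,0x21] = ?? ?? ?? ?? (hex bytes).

#0 dst[0x20+4] := {0x5d,0xa1,0x8d,0x87}
#1 dst[0x1e+6] := {0xb1,0x71,0xdb,0xf1,0x22,0xc9}
#2 dst[0x0a+7] := {0x73,0xb1,0x71,0xdb,0xf1,0x22,0xc9}
#3 dst[0x03+3] := {0x73,0xb1,0x71}
query mem[0x20]=0xdb, mem[0x0c]=0x71, mem[0x04]=0xb1, mem[0x21]=0xf1

MEM[0x20,0x0c,0x04,0x21] = db 71 b1 f1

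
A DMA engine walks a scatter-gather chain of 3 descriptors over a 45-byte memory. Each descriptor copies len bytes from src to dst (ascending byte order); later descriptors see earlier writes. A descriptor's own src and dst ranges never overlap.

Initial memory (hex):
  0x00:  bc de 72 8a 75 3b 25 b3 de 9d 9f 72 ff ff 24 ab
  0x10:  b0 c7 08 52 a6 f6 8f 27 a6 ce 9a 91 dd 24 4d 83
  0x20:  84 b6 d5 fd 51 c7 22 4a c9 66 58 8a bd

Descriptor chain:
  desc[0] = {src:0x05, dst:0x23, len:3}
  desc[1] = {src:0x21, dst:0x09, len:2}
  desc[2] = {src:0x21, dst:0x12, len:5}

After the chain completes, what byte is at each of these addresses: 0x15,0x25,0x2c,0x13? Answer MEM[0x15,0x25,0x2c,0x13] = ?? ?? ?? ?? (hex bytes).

MEM[0x15,0x25,0x2c,0x13] = 25 b3 bd d5

[0] 0x05->0x23 len=3 : 3b 25 b3
[1] 0x21->0x09 len=2 : b6 d5
[2] 0x21->0x12 len=5 : b6 d5 3b 25 b3
query mem[0x15]=0x25, mem[0x25]=0xb3, mem[0x2c]=0xbd, mem[0x13]=0xd5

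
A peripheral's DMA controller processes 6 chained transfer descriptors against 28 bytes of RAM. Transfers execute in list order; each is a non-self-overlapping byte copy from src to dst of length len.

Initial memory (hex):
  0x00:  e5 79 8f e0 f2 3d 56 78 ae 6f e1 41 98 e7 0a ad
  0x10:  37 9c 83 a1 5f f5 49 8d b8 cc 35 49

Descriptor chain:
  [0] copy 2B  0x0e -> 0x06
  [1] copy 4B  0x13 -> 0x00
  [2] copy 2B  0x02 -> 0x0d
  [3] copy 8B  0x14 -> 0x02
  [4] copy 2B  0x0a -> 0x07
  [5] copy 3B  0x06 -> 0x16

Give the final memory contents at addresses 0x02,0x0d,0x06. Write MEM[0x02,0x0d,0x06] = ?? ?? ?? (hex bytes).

  after D0: wrote 2B at 0x06 = 0aad
  after D1: wrote 4B at 0x00 = a15ff549
  after D2: wrote 2B at 0x0d = f549
  after D3: wrote 8B at 0x02 = 5ff5498db8cc3549
  after D4: wrote 2B at 0x07 = e141
  after D5: wrote 3B at 0x16 = b8e141
query mem[0x02]=0x5f, mem[0x0d]=0xf5, mem[0x06]=0xb8

MEM[0x02,0x0d,0x06] = 5f f5 b8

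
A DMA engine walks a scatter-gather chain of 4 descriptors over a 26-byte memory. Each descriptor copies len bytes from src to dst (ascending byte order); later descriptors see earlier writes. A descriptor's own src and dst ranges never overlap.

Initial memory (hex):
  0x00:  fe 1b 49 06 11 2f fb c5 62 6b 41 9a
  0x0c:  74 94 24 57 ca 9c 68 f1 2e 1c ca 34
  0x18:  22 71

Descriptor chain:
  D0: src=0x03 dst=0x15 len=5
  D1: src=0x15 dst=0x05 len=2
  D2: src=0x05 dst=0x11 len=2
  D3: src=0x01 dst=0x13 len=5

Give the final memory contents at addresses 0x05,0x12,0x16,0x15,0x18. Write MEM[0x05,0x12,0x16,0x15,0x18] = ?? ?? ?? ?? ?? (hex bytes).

MEM[0x05,0x12,0x16,0x15,0x18] = 06 11 11 06 fb

D0: mem[0x15..0x19] <- [06 11 2f fb c5]
D1: mem[0x05..0x06] <- [06 11]
D2: mem[0x11..0x12] <- [06 11]
D3: mem[0x13..0x17] <- [1b 49 06 11 06]
query mem[0x05]=0x06, mem[0x12]=0x11, mem[0x16]=0x11, mem[0x15]=0x06, mem[0x18]=0xfb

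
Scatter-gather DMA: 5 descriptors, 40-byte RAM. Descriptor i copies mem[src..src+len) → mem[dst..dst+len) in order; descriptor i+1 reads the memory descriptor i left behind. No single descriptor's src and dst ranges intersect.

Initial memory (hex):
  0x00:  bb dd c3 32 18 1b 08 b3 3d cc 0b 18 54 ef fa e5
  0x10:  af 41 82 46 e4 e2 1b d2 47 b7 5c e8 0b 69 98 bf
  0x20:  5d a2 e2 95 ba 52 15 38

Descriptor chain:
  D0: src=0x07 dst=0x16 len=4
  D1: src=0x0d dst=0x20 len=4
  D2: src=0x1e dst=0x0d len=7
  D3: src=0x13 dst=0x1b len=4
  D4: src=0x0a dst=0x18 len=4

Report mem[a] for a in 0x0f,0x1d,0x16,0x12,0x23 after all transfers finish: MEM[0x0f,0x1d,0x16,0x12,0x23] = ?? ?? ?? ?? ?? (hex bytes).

  after D0: wrote 4B at 0x16 = b33dcc0b
  after D1: wrote 4B at 0x20 = effae5af
  after D2: wrote 7B at 0x0d = 98bfeffae5afba
  after D3: wrote 4B at 0x1b = bae4e2b3
  after D4: wrote 4B at 0x18 = 0b185498
query mem[0x0f]=0xef, mem[0x1d]=0xe2, mem[0x16]=0xb3, mem[0x12]=0xaf, mem[0x23]=0xaf

MEM[0x0f,0x1d,0x16,0x12,0x23] = ef e2 b3 af af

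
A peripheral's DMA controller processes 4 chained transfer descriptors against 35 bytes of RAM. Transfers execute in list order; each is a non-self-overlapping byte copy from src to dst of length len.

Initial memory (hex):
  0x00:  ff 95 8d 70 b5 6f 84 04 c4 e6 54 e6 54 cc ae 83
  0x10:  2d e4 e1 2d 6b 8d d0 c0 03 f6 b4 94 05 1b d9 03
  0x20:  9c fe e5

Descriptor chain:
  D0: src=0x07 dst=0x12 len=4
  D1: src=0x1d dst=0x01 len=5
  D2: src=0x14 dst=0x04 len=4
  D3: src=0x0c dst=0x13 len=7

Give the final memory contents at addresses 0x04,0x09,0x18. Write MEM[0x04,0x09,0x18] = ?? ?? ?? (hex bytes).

D0: mem[0x12..0x15] <- [04 c4 e6 54]
D1: mem[0x01..0x05] <- [1b d9 03 9c fe]
D2: mem[0x04..0x07] <- [e6 54 d0 c0]
D3: mem[0x13..0x19] <- [54 cc ae 83 2d e4 04]
query mem[0x04]=0xe6, mem[0x09]=0xe6, mem[0x18]=0xe4

MEM[0x04,0x09,0x18] = e6 e6 e4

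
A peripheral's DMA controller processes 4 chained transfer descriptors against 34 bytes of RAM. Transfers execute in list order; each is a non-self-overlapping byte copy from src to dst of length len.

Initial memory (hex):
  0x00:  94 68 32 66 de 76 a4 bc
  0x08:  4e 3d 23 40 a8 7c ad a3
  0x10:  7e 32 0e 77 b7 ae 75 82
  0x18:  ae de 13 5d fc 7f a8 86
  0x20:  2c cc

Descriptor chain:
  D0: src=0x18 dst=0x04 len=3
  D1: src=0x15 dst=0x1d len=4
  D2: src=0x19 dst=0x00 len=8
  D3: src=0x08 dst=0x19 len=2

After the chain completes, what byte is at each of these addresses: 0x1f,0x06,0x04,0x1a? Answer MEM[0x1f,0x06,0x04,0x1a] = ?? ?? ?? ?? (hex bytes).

[0] 0x18->0x04 len=3 : ae de 13
[1] 0x15->0x1d len=4 : ae 75 82 ae
[2] 0x19->0x00 len=8 : de 13 5d fc ae 75 82 ae
[3] 0x08->0x19 len=2 : 4e 3d
query mem[0x1f]=0x82, mem[0x06]=0x82, mem[0x04]=0xae, mem[0x1a]=0x3d

MEM[0x1f,0x06,0x04,0x1a] = 82 82 ae 3d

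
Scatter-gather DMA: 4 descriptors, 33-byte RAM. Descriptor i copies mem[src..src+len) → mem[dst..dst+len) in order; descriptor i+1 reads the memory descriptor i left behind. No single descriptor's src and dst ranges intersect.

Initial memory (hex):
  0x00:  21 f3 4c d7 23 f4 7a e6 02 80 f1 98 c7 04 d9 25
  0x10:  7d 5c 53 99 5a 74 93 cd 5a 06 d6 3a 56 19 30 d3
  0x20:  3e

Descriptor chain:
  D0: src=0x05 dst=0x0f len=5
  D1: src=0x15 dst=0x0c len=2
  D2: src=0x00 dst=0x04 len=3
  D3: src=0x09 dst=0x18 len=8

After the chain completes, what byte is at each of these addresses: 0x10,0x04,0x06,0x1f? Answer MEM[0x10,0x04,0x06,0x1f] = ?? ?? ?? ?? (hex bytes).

MEM[0x10,0x04,0x06,0x1f] = 7a 21 4c 7a

#0 dst[0x0f+5] := {0xf4,0x7a,0xe6,0x02,0x80}
#1 dst[0x0c+2] := {0x74,0x93}
#2 dst[0x04+3] := {0x21,0xf3,0x4c}
#3 dst[0x18+8] := {0x80,0xf1,0x98,0x74,0x93,0xd9,0xf4,0x7a}
query mem[0x10]=0x7a, mem[0x04]=0x21, mem[0x06]=0x4c, mem[0x1f]=0x7a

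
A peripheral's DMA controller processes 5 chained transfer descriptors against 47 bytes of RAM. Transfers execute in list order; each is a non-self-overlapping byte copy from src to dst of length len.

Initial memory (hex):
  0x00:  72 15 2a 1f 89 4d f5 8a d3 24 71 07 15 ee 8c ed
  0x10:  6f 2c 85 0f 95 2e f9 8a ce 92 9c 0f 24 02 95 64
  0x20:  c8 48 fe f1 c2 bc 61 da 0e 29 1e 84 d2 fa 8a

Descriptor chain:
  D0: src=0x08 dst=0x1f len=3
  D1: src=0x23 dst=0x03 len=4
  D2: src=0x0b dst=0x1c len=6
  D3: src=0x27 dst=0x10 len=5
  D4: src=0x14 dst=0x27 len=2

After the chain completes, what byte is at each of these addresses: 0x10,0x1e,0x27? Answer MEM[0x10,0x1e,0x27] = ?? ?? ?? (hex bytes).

  after D0: wrote 3B at 0x1f = d32471
  after D1: wrote 4B at 0x03 = f1c2bc61
  after D2: wrote 6B at 0x1c = 0715ee8ced6f
  after D3: wrote 5B at 0x10 = da0e291e84
  after D4: wrote 2B at 0x27 = 842e
query mem[0x10]=0xda, mem[0x1e]=0xee, mem[0x27]=0x84

MEM[0x10,0x1e,0x27] = da ee 84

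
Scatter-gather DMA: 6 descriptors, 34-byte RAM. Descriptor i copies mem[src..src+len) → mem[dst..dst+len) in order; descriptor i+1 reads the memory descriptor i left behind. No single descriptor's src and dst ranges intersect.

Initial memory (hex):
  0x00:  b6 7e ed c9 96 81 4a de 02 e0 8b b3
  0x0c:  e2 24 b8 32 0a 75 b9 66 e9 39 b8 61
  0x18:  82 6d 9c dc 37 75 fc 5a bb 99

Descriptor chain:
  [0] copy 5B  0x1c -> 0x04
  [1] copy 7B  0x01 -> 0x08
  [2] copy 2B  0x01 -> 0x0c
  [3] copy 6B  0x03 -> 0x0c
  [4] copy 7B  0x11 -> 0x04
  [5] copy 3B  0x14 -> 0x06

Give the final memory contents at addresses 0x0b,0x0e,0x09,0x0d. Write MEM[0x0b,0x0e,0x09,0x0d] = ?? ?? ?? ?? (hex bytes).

MEM[0x0b,0x0e,0x09,0x0d] = 37 75 b8 37

D0: mem[0x04..0x08] <- [37 75 fc 5a bb]
D1: mem[0x08..0x0e] <- [7e ed c9 37 75 fc 5a]
D2: mem[0x0c..0x0d] <- [7e ed]
D3: mem[0x0c..0x11] <- [c9 37 75 fc 5a 7e]
D4: mem[0x04..0x0a] <- [7e b9 66 e9 39 b8 61]
D5: mem[0x06..0x08] <- [e9 39 b8]
query mem[0x0b]=0x37, mem[0x0e]=0x75, mem[0x09]=0xb8, mem[0x0d]=0x37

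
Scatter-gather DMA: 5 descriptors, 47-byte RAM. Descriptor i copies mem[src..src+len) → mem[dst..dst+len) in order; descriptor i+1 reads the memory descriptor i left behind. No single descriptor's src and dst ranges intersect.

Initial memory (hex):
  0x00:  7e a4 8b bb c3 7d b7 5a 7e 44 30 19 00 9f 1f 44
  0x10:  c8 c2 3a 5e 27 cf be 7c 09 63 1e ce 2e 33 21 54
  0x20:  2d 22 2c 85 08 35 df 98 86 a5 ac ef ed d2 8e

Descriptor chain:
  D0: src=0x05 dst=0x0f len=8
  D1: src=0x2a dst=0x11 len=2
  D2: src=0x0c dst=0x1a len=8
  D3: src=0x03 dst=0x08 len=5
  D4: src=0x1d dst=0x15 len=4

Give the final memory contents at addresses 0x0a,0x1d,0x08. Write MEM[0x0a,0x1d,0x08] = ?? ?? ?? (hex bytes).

  after D0: wrote 8B at 0x0f = 7db75a7e44301900
  after D1: wrote 2B at 0x11 = acef
  after D2: wrote 8B at 0x1a = 009f1f7db7acef44
  after D3: wrote 5B at 0x08 = bbc37db75a
  after D4: wrote 4B at 0x15 = 7db7acef
query mem[0x0a]=0x7d, mem[0x1d]=0x7d, mem[0x08]=0xbb

MEM[0x0a,0x1d,0x08] = 7d 7d bb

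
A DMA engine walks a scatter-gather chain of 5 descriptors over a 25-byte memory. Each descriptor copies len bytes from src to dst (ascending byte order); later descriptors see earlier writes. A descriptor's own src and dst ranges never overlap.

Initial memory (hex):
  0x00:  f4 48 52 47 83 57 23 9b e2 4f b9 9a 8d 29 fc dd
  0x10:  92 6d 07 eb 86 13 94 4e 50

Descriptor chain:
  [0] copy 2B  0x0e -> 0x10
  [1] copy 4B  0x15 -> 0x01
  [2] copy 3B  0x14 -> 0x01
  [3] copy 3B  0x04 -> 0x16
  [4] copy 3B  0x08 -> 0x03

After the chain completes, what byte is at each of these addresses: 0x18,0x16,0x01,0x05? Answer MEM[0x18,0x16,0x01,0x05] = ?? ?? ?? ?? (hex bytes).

MEM[0x18,0x16,0x01,0x05] = 23 50 86 b9

  after D0: wrote 2B at 0x10 = fcdd
  after D1: wrote 4B at 0x01 = 13944e50
  after D2: wrote 3B at 0x01 = 861394
  after D3: wrote 3B at 0x16 = 505723
  after D4: wrote 3B at 0x03 = e24fb9
query mem[0x18]=0x23, mem[0x16]=0x50, mem[0x01]=0x86, mem[0x05]=0xb9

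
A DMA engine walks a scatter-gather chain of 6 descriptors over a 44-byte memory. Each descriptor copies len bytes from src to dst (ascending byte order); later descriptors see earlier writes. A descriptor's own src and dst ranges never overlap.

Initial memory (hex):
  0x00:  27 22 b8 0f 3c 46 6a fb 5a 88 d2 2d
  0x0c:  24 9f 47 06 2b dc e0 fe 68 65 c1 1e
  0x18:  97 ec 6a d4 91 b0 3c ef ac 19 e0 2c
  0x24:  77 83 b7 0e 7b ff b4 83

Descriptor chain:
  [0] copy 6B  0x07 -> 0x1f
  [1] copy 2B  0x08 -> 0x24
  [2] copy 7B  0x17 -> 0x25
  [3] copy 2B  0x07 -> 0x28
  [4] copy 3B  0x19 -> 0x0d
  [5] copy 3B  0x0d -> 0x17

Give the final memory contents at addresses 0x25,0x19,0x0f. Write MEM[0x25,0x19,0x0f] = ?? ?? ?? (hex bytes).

MEM[0x25,0x19,0x0f] = 1e d4 d4

[0] 0x07->0x1f len=6 : fb 5a 88 d2 2d 24
[1] 0x08->0x24 len=2 : 5a 88
[2] 0x17->0x25 len=7 : 1e 97 ec 6a d4 91 b0
[3] 0x07->0x28 len=2 : fb 5a
[4] 0x19->0x0d len=3 : ec 6a d4
[5] 0x0d->0x17 len=3 : ec 6a d4
query mem[0x25]=0x1e, mem[0x19]=0xd4, mem[0x0f]=0xd4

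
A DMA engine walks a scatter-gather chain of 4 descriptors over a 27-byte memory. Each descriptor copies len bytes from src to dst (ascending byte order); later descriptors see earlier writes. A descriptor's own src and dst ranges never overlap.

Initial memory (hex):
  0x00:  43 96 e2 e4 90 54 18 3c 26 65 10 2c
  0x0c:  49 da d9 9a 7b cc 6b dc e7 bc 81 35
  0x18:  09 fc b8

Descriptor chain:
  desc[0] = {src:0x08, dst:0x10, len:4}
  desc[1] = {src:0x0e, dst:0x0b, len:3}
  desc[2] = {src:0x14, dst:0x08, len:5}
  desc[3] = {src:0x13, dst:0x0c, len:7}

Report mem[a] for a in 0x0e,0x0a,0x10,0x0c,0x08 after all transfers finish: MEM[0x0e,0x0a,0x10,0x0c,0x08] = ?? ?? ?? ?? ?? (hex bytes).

[0] 0x08->0x10 len=4 : 26 65 10 2c
[1] 0x0e->0x0b len=3 : d9 9a 26
[2] 0x14->0x08 len=5 : e7 bc 81 35 09
[3] 0x13->0x0c len=7 : 2c e7 bc 81 35 09 fc
query mem[0x0e]=0xbc, mem[0x0a]=0x81, mem[0x10]=0x35, mem[0x0c]=0x2c, mem[0x08]=0xe7

MEM[0x0e,0x0a,0x10,0x0c,0x08] = bc 81 35 2c e7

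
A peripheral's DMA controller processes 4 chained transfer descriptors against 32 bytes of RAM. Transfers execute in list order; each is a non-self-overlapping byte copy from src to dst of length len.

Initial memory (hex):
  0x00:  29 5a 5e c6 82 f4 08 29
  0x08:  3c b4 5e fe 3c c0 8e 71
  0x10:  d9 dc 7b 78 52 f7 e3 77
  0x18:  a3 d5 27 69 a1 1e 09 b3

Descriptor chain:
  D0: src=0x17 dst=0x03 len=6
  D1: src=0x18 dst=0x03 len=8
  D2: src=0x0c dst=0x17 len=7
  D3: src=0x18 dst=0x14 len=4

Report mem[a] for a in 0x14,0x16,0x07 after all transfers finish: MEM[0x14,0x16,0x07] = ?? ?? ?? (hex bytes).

MEM[0x14,0x16,0x07] = c0 71 a1

#0 dst[0x03+6] := {0x77,0xa3,0xd5,0x27,0x69,0xa1}
#1 dst[0x03+8] := {0xa3,0xd5,0x27,0x69,0xa1,0x1e,0x09,0xb3}
#2 dst[0x17+7] := {0x3c,0xc0,0x8e,0x71,0xd9,0xdc,0x7b}
#3 dst[0x14+4] := {0xc0,0x8e,0x71,0xd9}
query mem[0x14]=0xc0, mem[0x16]=0x71, mem[0x07]=0xa1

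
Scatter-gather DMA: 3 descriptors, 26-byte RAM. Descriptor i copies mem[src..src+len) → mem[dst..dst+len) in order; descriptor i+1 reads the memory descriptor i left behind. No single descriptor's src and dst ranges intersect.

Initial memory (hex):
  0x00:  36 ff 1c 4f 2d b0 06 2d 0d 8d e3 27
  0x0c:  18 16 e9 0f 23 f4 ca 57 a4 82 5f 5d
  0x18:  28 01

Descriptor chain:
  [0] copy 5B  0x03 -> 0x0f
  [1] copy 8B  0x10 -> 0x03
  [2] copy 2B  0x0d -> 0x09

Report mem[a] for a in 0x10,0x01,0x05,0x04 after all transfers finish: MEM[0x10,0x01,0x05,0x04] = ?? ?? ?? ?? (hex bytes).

MEM[0x10,0x01,0x05,0x04] = 2d ff 06 b0

#0 dst[0x0f+5] := {0x4f,0x2d,0xb0,0x06,0x2d}
#1 dst[0x03+8] := {0x2d,0xb0,0x06,0x2d,0xa4,0x82,0x5f,0x5d}
#2 dst[0x09+2] := {0x16,0xe9}
query mem[0x10]=0x2d, mem[0x01]=0xff, mem[0x05]=0x06, mem[0x04]=0xb0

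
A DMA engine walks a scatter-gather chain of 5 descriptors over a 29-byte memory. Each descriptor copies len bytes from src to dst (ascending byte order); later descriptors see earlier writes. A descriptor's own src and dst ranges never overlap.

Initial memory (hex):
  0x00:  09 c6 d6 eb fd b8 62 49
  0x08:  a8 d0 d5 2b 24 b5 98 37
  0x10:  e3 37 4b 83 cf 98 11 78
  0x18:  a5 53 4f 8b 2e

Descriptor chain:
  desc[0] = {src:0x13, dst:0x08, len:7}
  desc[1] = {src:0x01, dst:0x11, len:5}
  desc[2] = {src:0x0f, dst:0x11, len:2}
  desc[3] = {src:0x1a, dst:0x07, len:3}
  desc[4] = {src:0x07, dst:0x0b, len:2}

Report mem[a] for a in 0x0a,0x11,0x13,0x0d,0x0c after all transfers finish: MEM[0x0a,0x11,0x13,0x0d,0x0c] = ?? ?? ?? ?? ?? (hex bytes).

MEM[0x0a,0x11,0x13,0x0d,0x0c] = 98 37 eb a5 8b

D0: mem[0x08..0x0e] <- [83 cf 98 11 78 a5 53]
D1: mem[0x11..0x15] <- [c6 d6 eb fd b8]
D2: mem[0x11..0x12] <- [37 e3]
D3: mem[0x07..0x09] <- [4f 8b 2e]
D4: mem[0x0b..0x0c] <- [4f 8b]
query mem[0x0a]=0x98, mem[0x11]=0x37, mem[0x13]=0xeb, mem[0x0d]=0xa5, mem[0x0c]=0x8b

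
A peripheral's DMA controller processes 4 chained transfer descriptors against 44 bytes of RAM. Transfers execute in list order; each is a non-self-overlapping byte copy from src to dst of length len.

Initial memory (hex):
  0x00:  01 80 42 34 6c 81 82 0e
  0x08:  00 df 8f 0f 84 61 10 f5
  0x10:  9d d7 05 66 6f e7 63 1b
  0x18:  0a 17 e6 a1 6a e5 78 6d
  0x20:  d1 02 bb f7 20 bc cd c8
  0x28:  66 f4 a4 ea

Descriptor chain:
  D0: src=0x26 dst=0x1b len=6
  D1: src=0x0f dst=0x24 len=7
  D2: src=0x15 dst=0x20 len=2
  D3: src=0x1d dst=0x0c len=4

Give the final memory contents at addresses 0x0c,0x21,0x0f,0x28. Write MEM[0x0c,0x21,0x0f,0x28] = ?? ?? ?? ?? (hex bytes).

#0 dst[0x1b+6] := {0xcd,0xc8,0x66,0xf4,0xa4,0xea}
#1 dst[0x24+7] := {0xf5,0x9d,0xd7,0x05,0x66,0x6f,0xe7}
#2 dst[0x20+2] := {0xe7,0x63}
#3 dst[0x0c+4] := {0x66,0xf4,0xa4,0xe7}
query mem[0x0c]=0x66, mem[0x21]=0x63, mem[0x0f]=0xe7, mem[0x28]=0x66

MEM[0x0c,0x21,0x0f,0x28] = 66 63 e7 66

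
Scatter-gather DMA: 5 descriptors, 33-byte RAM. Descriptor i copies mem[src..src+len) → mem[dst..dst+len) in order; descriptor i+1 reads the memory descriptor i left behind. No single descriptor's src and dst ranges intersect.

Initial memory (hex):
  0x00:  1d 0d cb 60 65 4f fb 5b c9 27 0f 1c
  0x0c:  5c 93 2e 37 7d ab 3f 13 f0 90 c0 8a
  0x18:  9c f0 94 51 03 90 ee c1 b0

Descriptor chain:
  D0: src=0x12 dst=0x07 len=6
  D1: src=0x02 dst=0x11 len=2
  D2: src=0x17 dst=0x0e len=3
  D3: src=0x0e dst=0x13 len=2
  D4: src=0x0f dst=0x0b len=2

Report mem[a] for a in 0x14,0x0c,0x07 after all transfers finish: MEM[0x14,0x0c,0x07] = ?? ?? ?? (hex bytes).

  after D0: wrote 6B at 0x07 = 3f13f090c08a
  after D1: wrote 2B at 0x11 = cb60
  after D2: wrote 3B at 0x0e = 8a9cf0
  after D3: wrote 2B at 0x13 = 8a9c
  after D4: wrote 2B at 0x0b = 9cf0
query mem[0x14]=0x9c, mem[0x0c]=0xf0, mem[0x07]=0x3f

MEM[0x14,0x0c,0x07] = 9c f0 3f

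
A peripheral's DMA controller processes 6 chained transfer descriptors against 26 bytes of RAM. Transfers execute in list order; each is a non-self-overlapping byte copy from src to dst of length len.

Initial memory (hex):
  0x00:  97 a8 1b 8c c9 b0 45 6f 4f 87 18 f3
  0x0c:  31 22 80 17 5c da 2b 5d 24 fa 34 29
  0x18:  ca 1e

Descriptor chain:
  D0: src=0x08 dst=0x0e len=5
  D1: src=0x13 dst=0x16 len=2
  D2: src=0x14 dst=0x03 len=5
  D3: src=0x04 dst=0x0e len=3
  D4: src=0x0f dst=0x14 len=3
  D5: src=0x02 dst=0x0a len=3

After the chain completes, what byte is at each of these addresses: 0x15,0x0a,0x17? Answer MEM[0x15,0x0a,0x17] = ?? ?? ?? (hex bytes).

MEM[0x15,0x0a,0x17] = 24 1b 24

[0] 0x08->0x0e len=5 : 4f 87 18 f3 31
[1] 0x13->0x16 len=2 : 5d 24
[2] 0x14->0x03 len=5 : 24 fa 5d 24 ca
[3] 0x04->0x0e len=3 : fa 5d 24
[4] 0x0f->0x14 len=3 : 5d 24 f3
[5] 0x02->0x0a len=3 : 1b 24 fa
query mem[0x15]=0x24, mem[0x0a]=0x1b, mem[0x17]=0x24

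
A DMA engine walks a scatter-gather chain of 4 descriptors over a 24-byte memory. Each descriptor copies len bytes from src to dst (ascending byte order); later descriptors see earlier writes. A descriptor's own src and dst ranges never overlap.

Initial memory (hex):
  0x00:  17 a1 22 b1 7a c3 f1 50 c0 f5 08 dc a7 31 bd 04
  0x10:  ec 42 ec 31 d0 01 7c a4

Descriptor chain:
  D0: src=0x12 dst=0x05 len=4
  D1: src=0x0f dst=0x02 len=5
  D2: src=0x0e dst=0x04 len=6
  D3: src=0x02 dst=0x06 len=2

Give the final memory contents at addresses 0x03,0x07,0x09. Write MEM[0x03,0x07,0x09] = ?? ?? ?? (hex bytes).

  after D0: wrote 4B at 0x05 = ec31d001
  after D1: wrote 5B at 0x02 = 04ec42ec31
  after D2: wrote 6B at 0x04 = bd04ec42ec31
  after D3: wrote 2B at 0x06 = 04ec
query mem[0x03]=0xec, mem[0x07]=0xec, mem[0x09]=0x31

MEM[0x03,0x07,0x09] = ec ec 31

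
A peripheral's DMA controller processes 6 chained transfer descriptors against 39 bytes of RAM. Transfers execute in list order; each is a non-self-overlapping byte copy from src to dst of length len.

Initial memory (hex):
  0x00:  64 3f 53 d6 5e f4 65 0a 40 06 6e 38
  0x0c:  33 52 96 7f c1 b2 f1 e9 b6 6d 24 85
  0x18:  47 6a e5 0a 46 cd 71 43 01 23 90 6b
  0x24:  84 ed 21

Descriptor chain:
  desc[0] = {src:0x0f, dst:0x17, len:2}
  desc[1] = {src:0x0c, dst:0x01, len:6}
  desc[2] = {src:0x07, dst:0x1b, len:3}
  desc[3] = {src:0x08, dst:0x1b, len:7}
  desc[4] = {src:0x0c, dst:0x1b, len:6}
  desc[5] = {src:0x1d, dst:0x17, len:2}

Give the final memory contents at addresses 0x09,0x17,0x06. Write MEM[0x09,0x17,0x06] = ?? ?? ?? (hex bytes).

  after D0: wrote 2B at 0x17 = 7fc1
  after D1: wrote 6B at 0x01 = 3352967fc1b2
  after D2: wrote 3B at 0x1b = 0a4006
  after D3: wrote 7B at 0x1b = 40066e38335296
  after D4: wrote 6B at 0x1b = 3352967fc1b2
  after D5: wrote 2B at 0x17 = 967f
query mem[0x09]=0x06, mem[0x17]=0x96, mem[0x06]=0xb2

MEM[0x09,0x17,0x06] = 06 96 b2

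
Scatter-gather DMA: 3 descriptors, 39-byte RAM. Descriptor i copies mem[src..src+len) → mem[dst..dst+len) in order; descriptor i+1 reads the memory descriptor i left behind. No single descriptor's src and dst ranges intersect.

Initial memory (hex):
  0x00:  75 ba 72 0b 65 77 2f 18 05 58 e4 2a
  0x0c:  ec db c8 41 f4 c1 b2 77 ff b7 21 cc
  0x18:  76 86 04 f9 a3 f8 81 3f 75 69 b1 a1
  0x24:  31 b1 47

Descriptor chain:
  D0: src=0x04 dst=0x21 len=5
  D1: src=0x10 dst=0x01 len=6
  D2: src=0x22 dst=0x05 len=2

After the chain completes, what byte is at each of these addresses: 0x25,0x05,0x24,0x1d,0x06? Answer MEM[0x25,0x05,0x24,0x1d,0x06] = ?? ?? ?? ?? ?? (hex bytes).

[0] 0x04->0x21 len=5 : 65 77 2f 18 05
[1] 0x10->0x01 len=6 : f4 c1 b2 77 ff b7
[2] 0x22->0x05 len=2 : 77 2f
query mem[0x25]=0x05, mem[0x05]=0x77, mem[0x24]=0x18, mem[0x1d]=0xf8, mem[0x06]=0x2f

MEM[0x25,0x05,0x24,0x1d,0x06] = 05 77 18 f8 2f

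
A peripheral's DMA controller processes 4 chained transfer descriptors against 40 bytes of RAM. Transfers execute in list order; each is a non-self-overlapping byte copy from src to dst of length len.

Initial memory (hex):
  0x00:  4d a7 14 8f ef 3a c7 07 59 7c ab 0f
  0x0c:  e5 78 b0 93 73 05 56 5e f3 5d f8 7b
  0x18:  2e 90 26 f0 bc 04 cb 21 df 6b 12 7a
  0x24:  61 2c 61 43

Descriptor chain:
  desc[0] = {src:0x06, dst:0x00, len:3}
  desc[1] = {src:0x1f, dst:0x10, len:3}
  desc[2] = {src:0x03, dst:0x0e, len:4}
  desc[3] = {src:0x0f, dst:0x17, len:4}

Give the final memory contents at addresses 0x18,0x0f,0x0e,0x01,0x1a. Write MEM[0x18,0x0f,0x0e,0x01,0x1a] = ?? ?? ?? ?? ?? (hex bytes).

MEM[0x18,0x0f,0x0e,0x01,0x1a] = 3a ef 8f 07 6b

#0 dst[0x00+3] := {0xc7,0x07,0x59}
#1 dst[0x10+3] := {0x21,0xdf,0x6b}
#2 dst[0x0e+4] := {0x8f,0xef,0x3a,0xc7}
#3 dst[0x17+4] := {0xef,0x3a,0xc7,0x6b}
query mem[0x18]=0x3a, mem[0x0f]=0xef, mem[0x0e]=0x8f, mem[0x01]=0x07, mem[0x1a]=0x6b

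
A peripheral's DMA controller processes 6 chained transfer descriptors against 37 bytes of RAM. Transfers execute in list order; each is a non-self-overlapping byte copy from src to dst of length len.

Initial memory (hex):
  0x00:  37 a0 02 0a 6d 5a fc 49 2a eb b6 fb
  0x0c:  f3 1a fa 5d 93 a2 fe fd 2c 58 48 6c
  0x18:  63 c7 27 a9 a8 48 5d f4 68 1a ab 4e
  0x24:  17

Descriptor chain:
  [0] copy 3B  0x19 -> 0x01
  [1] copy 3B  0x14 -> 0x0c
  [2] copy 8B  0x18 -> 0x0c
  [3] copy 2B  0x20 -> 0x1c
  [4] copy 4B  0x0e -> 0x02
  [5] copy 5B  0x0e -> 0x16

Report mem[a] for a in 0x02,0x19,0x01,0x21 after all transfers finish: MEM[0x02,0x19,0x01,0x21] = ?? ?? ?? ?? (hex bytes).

[0] 0x19->0x01 len=3 : c7 27 a9
[1] 0x14->0x0c len=3 : 2c 58 48
[2] 0x18->0x0c len=8 : 63 c7 27 a9 a8 48 5d f4
[3] 0x20->0x1c len=2 : 68 1a
[4] 0x0e->0x02 len=4 : 27 a9 a8 48
[5] 0x0e->0x16 len=5 : 27 a9 a8 48 5d
query mem[0x02]=0x27, mem[0x19]=0x48, mem[0x01]=0xc7, mem[0x21]=0x1a

MEM[0x02,0x19,0x01,0x21] = 27 48 c7 1a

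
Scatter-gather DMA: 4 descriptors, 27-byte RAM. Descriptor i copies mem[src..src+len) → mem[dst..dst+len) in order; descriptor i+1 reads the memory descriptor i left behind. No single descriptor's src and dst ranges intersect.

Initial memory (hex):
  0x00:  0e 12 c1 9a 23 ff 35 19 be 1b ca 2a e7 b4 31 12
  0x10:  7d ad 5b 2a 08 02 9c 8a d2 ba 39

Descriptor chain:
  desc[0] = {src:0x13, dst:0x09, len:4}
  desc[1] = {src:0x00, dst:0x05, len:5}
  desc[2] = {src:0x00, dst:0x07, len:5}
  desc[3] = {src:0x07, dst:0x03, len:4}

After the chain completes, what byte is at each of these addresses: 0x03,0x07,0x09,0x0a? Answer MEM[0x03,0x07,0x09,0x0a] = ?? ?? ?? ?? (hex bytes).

MEM[0x03,0x07,0x09,0x0a] = 0e 0e c1 9a

#0 dst[0x09+4] := {0x2a,0x08,0x02,0x9c}
#1 dst[0x05+5] := {0x0e,0x12,0xc1,0x9a,0x23}
#2 dst[0x07+5] := {0x0e,0x12,0xc1,0x9a,0x23}
#3 dst[0x03+4] := {0x0e,0x12,0xc1,0x9a}
query mem[0x03]=0x0e, mem[0x07]=0x0e, mem[0x09]=0xc1, mem[0x0a]=0x9a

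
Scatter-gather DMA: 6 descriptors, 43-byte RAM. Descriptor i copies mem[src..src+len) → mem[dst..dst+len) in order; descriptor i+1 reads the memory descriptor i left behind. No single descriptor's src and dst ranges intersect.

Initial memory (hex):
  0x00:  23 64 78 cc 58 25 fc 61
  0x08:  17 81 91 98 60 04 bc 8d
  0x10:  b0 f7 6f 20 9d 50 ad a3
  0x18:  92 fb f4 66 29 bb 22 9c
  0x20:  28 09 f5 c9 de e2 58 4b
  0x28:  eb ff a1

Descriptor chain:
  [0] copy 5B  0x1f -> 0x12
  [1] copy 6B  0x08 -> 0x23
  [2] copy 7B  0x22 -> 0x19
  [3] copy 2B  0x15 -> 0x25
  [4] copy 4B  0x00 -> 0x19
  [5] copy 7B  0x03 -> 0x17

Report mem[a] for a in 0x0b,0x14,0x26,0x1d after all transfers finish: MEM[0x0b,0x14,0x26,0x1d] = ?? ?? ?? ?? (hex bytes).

MEM[0x0b,0x14,0x26,0x1d] = 98 09 c9 81

  after D0: wrote 5B at 0x12 = 9c2809f5c9
  after D1: wrote 6B at 0x23 = 178191986004
  after D2: wrote 7B at 0x19 = f5178191986004
  after D3: wrote 2B at 0x25 = f5c9
  after D4: wrote 4B at 0x19 = 236478cc
  after D5: wrote 7B at 0x17 = cc5825fc611781
query mem[0x0b]=0x98, mem[0x14]=0x09, mem[0x26]=0xc9, mem[0x1d]=0x81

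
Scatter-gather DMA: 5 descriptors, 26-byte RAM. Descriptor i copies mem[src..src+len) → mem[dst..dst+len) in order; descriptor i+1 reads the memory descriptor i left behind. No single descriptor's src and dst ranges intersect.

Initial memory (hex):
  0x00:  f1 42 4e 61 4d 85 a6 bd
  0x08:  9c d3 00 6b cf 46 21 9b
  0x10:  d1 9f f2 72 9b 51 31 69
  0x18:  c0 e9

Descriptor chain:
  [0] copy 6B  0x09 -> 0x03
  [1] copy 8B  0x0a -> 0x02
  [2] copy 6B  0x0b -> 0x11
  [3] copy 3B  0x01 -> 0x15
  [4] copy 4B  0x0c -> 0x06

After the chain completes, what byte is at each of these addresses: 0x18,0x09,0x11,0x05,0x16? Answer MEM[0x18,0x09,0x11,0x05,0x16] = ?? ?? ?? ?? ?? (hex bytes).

MEM[0x18,0x09,0x11,0x05,0x16] = c0 9b 6b 46 00

#0 dst[0x03+6] := {0xd3,0x00,0x6b,0xcf,0x46,0x21}
#1 dst[0x02+8] := {0x00,0x6b,0xcf,0x46,0x21,0x9b,0xd1,0x9f}
#2 dst[0x11+6] := {0x6b,0xcf,0x46,0x21,0x9b,0xd1}
#3 dst[0x15+3] := {0x42,0x00,0x6b}
#4 dst[0x06+4] := {0xcf,0x46,0x21,0x9b}
query mem[0x18]=0xc0, mem[0x09]=0x9b, mem[0x11]=0x6b, mem[0x05]=0x46, mem[0x16]=0x00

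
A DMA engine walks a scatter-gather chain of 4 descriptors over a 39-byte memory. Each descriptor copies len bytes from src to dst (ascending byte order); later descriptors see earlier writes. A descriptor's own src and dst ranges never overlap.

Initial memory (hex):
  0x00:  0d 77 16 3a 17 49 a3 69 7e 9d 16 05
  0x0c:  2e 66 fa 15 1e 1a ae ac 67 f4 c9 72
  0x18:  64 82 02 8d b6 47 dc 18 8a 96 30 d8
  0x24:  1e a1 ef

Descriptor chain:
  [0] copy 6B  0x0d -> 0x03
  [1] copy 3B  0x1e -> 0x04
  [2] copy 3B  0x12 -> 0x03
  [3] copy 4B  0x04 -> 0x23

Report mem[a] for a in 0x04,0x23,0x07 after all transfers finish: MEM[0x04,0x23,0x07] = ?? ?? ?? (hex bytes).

[0] 0x0d->0x03 len=6 : 66 fa 15 1e 1a ae
[1] 0x1e->0x04 len=3 : dc 18 8a
[2] 0x12->0x03 len=3 : ae ac 67
[3] 0x04->0x23 len=4 : ac 67 8a 1a
query mem[0x04]=0xac, mem[0x23]=0xac, mem[0x07]=0x1a

MEM[0x04,0x23,0x07] = ac ac 1a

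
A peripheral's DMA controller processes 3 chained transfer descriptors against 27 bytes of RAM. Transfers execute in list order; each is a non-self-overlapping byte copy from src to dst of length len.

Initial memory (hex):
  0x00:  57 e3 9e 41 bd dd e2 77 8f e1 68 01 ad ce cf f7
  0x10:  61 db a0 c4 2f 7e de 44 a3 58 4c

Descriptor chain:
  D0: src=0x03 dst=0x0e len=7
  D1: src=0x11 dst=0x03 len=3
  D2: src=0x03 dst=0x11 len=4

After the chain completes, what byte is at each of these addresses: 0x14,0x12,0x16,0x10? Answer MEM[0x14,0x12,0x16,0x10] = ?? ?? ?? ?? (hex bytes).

  after D0: wrote 7B at 0x0e = 41bddde2778fe1
  after D1: wrote 3B at 0x03 = e2778f
  after D2: wrote 4B at 0x11 = e2778fe2
query mem[0x14]=0xe2, mem[0x12]=0x77, mem[0x16]=0xde, mem[0x10]=0xdd

MEM[0x14,0x12,0x16,0x10] = e2 77 de dd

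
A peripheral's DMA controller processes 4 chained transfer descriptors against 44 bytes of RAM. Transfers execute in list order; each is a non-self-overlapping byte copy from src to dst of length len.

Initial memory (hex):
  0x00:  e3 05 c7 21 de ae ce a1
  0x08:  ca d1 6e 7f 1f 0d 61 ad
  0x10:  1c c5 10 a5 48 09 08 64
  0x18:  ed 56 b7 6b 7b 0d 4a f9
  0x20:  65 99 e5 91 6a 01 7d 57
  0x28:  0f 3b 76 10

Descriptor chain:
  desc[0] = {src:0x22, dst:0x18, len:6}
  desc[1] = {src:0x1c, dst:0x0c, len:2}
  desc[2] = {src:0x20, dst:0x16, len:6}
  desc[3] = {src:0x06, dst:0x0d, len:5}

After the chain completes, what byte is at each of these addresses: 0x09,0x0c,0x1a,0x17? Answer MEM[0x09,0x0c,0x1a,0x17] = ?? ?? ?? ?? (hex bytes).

[0] 0x22->0x18 len=6 : e5 91 6a 01 7d 57
[1] 0x1c->0x0c len=2 : 7d 57
[2] 0x20->0x16 len=6 : 65 99 e5 91 6a 01
[3] 0x06->0x0d len=5 : ce a1 ca d1 6e
query mem[0x09]=0xd1, mem[0x0c]=0x7d, mem[0x1a]=0x6a, mem[0x17]=0x99

MEM[0x09,0x0c,0x1a,0x17] = d1 7d 6a 99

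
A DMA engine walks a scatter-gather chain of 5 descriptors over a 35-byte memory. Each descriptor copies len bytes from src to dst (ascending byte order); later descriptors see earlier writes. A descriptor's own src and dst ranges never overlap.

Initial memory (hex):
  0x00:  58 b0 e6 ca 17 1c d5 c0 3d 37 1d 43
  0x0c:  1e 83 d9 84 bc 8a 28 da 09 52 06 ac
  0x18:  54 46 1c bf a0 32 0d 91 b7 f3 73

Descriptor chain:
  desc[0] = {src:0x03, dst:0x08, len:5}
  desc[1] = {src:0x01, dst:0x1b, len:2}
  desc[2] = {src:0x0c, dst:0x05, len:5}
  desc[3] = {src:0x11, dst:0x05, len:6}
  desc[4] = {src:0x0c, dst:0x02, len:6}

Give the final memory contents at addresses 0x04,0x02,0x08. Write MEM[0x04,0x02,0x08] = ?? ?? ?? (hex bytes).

MEM[0x04,0x02,0x08] = d9 c0 09

  after D0: wrote 5B at 0x08 = ca171cd5c0
  after D1: wrote 2B at 0x1b = b0e6
  after D2: wrote 5B at 0x05 = c083d984bc
  after D3: wrote 6B at 0x05 = 8a28da095206
  after D4: wrote 6B at 0x02 = c083d984bc8a
query mem[0x04]=0xd9, mem[0x02]=0xc0, mem[0x08]=0x09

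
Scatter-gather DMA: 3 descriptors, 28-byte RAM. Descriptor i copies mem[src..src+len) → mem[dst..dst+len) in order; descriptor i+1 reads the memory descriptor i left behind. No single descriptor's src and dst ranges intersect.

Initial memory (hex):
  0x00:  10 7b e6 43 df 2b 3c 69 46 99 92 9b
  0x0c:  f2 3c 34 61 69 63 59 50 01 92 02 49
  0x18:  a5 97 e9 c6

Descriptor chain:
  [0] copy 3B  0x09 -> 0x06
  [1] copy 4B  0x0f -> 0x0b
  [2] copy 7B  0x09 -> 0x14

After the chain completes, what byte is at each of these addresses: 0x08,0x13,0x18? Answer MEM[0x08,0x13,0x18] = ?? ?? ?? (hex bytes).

#0 dst[0x06+3] := {0x99,0x92,0x9b}
#1 dst[0x0b+4] := {0x61,0x69,0x63,0x59}
#2 dst[0x14+7] := {0x99,0x92,0x61,0x69,0x63,0x59,0x61}
query mem[0x08]=0x9b, mem[0x13]=0x50, mem[0x18]=0x63

MEM[0x08,0x13,0x18] = 9b 50 63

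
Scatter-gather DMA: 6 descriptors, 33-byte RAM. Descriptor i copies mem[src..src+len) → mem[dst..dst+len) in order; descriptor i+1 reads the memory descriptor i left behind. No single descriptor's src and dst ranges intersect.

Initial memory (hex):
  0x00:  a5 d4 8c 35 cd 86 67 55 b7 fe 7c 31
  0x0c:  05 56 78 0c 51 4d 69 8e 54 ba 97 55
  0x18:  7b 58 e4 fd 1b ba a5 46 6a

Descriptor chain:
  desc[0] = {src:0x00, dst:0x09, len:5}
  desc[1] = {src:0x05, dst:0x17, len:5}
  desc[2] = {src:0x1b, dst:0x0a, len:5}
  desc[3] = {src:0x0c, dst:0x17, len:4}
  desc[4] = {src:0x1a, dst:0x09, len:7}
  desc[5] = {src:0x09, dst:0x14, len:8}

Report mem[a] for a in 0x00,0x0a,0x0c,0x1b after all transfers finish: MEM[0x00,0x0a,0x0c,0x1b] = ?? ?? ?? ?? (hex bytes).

MEM[0x00,0x0a,0x0c,0x1b] = a5 a5 ba 51

#0 dst[0x09+5] := {0xa5,0xd4,0x8c,0x35,0xcd}
#1 dst[0x17+5] := {0x86,0x67,0x55,0xb7,0xa5}
#2 dst[0x0a+5] := {0xa5,0x1b,0xba,0xa5,0x46}
#3 dst[0x17+4] := {0xba,0xa5,0x46,0x0c}
#4 dst[0x09+7] := {0x0c,0xa5,0x1b,0xba,0xa5,0x46,0x6a}
#5 dst[0x14+8] := {0x0c,0xa5,0x1b,0xba,0xa5,0x46,0x6a,0x51}
query mem[0x00]=0xa5, mem[0x0a]=0xa5, mem[0x0c]=0xba, mem[0x1b]=0x51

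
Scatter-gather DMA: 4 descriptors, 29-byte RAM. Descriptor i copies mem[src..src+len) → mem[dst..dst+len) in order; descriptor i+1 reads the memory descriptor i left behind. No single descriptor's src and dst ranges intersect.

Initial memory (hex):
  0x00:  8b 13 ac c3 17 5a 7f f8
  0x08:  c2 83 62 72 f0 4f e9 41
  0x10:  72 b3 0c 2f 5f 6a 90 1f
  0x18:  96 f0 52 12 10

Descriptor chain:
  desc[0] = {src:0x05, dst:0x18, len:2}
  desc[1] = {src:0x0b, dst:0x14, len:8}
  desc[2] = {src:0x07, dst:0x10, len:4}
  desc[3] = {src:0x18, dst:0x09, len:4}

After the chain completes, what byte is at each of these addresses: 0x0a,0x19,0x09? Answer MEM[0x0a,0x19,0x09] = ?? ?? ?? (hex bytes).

#0 dst[0x18+2] := {0x5a,0x7f}
#1 dst[0x14+8] := {0x72,0xf0,0x4f,0xe9,0x41,0x72,0xb3,0x0c}
#2 dst[0x10+4] := {0xf8,0xc2,0x83,0x62}
#3 dst[0x09+4] := {0x41,0x72,0xb3,0x0c}
query mem[0x0a]=0x72, mem[0x19]=0x72, mem[0x09]=0x41

MEM[0x0a,0x19,0x09] = 72 72 41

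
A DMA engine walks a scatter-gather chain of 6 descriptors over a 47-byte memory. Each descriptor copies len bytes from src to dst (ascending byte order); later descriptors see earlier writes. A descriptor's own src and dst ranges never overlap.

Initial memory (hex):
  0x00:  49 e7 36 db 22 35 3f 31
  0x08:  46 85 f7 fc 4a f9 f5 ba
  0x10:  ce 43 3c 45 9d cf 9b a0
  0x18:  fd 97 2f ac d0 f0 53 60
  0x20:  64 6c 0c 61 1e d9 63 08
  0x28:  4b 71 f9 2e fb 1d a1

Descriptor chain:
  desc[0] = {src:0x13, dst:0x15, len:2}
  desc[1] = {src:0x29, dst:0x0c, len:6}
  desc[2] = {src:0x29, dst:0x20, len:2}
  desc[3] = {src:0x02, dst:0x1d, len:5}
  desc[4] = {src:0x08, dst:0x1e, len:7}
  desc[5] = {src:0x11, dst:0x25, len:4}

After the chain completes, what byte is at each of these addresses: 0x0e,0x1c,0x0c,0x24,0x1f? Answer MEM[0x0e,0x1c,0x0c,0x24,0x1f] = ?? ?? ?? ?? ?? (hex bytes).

MEM[0x0e,0x1c,0x0c,0x24,0x1f] = 2e d0 71 2e 85

[0] 0x13->0x15 len=2 : 45 9d
[1] 0x29->0x0c len=6 : 71 f9 2e fb 1d a1
[2] 0x29->0x20 len=2 : 71 f9
[3] 0x02->0x1d len=5 : 36 db 22 35 3f
[4] 0x08->0x1e len=7 : 46 85 f7 fc 71 f9 2e
[5] 0x11->0x25 len=4 : a1 3c 45 9d
query mem[0x0e]=0x2e, mem[0x1c]=0xd0, mem[0x0c]=0x71, mem[0x24]=0x2e, mem[0x1f]=0x85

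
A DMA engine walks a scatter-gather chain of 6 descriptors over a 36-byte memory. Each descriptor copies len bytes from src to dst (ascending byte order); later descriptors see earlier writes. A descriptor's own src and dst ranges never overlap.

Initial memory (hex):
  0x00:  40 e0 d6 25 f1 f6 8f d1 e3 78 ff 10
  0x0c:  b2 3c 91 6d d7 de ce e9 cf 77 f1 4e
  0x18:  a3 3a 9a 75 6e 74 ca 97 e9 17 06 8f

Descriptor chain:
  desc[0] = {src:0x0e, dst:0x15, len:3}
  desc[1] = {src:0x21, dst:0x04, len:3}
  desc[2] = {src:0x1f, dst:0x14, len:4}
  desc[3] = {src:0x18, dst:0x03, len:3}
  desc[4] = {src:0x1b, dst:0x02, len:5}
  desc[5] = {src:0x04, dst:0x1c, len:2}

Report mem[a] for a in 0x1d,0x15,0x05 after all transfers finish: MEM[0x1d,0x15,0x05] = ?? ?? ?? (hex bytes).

  after D0: wrote 3B at 0x15 = 916dd7
  after D1: wrote 3B at 0x04 = 17068f
  after D2: wrote 4B at 0x14 = 97e91706
  after D3: wrote 3B at 0x03 = a33a9a
  after D4: wrote 5B at 0x02 = 756e74ca97
  after D5: wrote 2B at 0x1c = 74ca
query mem[0x1d]=0xca, mem[0x15]=0xe9, mem[0x05]=0xca

MEM[0x1d,0x15,0x05] = ca e9 ca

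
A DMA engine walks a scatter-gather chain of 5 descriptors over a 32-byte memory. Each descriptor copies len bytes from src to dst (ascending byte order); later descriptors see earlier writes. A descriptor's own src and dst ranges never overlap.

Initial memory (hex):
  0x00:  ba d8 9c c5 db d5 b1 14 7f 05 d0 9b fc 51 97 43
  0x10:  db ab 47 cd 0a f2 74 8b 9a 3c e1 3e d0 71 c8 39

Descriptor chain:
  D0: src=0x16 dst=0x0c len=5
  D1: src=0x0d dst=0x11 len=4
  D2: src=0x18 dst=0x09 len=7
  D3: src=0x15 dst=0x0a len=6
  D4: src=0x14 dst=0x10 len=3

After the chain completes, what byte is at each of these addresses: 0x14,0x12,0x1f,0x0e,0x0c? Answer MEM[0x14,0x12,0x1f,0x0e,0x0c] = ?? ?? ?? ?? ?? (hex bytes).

MEM[0x14,0x12,0x1f,0x0e,0x0c] = e1 74 39 3c 8b

#0 dst[0x0c+5] := {0x74,0x8b,0x9a,0x3c,0xe1}
#1 dst[0x11+4] := {0x8b,0x9a,0x3c,0xe1}
#2 dst[0x09+7] := {0x9a,0x3c,0xe1,0x3e,0xd0,0x71,0xc8}
#3 dst[0x0a+6] := {0xf2,0x74,0x8b,0x9a,0x3c,0xe1}
#4 dst[0x10+3] := {0xe1,0xf2,0x74}
query mem[0x14]=0xe1, mem[0x12]=0x74, mem[0x1f]=0x39, mem[0x0e]=0x3c, mem[0x0c]=0x8b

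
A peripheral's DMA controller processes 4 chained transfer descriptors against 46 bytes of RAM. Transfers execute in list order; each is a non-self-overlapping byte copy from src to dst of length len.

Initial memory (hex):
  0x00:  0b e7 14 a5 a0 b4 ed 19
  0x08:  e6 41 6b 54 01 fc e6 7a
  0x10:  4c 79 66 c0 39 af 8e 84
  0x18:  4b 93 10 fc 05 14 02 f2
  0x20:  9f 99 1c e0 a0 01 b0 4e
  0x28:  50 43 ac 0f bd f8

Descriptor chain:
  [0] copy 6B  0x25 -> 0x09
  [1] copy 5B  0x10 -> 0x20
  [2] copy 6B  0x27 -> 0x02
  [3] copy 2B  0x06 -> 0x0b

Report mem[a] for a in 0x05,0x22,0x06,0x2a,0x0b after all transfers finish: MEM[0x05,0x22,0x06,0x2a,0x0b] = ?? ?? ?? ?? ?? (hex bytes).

MEM[0x05,0x22,0x06,0x2a,0x0b] = ac 66 0f ac 0f

[0] 0x25->0x09 len=6 : 01 b0 4e 50 43 ac
[1] 0x10->0x20 len=5 : 4c 79 66 c0 39
[2] 0x27->0x02 len=6 : 4e 50 43 ac 0f bd
[3] 0x06->0x0b len=2 : 0f bd
query mem[0x05]=0xac, mem[0x22]=0x66, mem[0x06]=0x0f, mem[0x2a]=0xac, mem[0x0b]=0x0f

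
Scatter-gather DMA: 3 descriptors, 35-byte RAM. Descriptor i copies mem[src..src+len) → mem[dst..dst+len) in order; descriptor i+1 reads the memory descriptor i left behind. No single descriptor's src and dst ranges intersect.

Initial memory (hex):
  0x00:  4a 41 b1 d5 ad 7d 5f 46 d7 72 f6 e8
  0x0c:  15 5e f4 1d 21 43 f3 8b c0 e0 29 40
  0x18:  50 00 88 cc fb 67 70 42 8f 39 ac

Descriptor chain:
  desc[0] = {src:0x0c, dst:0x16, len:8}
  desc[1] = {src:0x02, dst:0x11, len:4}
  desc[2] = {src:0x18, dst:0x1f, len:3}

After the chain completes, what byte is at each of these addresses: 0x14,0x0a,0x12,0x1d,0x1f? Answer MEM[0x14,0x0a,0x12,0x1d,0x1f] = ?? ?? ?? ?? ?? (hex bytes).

#0 dst[0x16+8] := {0x15,0x5e,0xf4,0x1d,0x21,0x43,0xf3,0x8b}
#1 dst[0x11+4] := {0xb1,0xd5,0xad,0x7d}
#2 dst[0x1f+3] := {0xf4,0x1d,0x21}
query mem[0x14]=0x7d, mem[0x0a]=0xf6, mem[0x12]=0xd5, mem[0x1d]=0x8b, mem[0x1f]=0xf4

MEM[0x14,0x0a,0x12,0x1d,0x1f] = 7d f6 d5 8b f4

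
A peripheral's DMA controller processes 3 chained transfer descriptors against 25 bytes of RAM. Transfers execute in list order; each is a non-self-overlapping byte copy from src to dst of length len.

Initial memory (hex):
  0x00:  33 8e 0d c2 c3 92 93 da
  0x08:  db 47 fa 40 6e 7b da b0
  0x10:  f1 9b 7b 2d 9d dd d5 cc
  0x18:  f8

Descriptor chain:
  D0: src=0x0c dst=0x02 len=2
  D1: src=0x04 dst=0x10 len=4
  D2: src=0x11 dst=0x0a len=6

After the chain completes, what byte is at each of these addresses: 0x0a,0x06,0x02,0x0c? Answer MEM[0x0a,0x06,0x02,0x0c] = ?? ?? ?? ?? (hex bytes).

#0 dst[0x02+2] := {0x6e,0x7b}
#1 dst[0x10+4] := {0xc3,0x92,0x93,0xda}
#2 dst[0x0a+6] := {0x92,0x93,0xda,0x9d,0xdd,0xd5}
query mem[0x0a]=0x92, mem[0x06]=0x93, mem[0x02]=0x6e, mem[0x0c]=0xda

MEM[0x0a,0x06,0x02,0x0c] = 92 93 6e da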